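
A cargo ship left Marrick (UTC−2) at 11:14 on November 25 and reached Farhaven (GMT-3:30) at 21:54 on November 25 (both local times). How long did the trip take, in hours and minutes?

Farhaven is 1:30 behind Marrick.
Clock-face elapsed time (ignoring zones) is 10 hours 40 minutes.
Actual elapsed = 10 hours 40 minutes + 1:30 = 12 hours 10 minutes.

12 hours 10 minutes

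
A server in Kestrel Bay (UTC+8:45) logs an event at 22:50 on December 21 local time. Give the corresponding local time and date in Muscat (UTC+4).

18:05 on Dec 21

In UTC: 22:50 − 8:45 = 14:05 on Dec 21.
Muscat is UTC+4:00: 14:05 + 4:00 = 18:05 on Dec 21.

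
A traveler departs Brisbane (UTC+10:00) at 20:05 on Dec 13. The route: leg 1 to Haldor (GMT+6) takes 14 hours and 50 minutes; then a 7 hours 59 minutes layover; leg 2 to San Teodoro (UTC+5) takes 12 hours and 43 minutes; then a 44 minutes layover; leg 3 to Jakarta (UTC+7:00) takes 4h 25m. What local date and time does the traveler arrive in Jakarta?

Convert departure to UTC: 20:05 − 10:00 = 10:05 UTC on Dec 13.
Add 14 hours and 50 minutes leg 1 → 00:55 UTC (Dec 14).
Add 7 hours and 59 minutes layover in Haldor → 08:54 UTC.
Add 12 hours 43 minutes leg 2 → 21:37 UTC.
Add 44 minutes layover in San Teodoro → 22:21 UTC.
Add 4 hours and 25 minutes leg 3 → 02:46 UTC (Dec 15).
Jakarta is UTC+7:00, so local arrival = 02:46 + 7:00 = 09:46 on Dec 15.

09:46 on December 15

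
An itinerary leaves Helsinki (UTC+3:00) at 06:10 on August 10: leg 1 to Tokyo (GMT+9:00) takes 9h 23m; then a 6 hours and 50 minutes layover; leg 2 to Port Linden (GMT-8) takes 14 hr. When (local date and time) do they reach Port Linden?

01:23 on August 11

Convert departure to UTC: 06:10 − 3:00 = 03:10 UTC on Aug 10.
Add 9 hours and 23 minutes leg 1 → 12:33 UTC.
Add 6 hours and 50 minutes layover in Tokyo → 19:23 UTC.
Add 14 hours leg 2 → 09:23 UTC (Aug 11).
Port Linden is UTC−8:00, so local arrival = 09:23 − 8:00 = 01:23 on Aug 11.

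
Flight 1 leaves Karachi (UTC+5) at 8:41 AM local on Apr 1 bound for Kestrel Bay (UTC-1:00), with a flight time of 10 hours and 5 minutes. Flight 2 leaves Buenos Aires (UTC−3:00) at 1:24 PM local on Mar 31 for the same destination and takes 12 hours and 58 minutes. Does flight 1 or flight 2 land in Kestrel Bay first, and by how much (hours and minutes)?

the second, by 8 hours 24 minutes

Flight 1 in UTC: 8:41 AM − 5:00 = 3:41 AM on Apr 1.
+10 hours and 5 minutes → arrive 1:46 PM UTC on Apr 1.
Flight 2 in UTC: 1:24 PM + 3:00 = 4:24 PM on Mar 31.
+12 hours 58 minutes → arrive 5:22 AM UTC on Apr 1.
Flight 2 lands earlier by 8 hours 24 minutes.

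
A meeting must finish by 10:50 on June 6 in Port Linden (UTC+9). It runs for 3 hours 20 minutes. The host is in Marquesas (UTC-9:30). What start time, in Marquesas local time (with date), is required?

13:00 on June 5

Target end time in UTC: 10:50 − 9:00 = 01:50 on Jun 6.
Subtract 3 hours and 20 minutes → start 22:30 UTC on Jun 5.
Marquesas is UTC−9:30: 22:30 − 9:30 = 13:00 on Jun 5.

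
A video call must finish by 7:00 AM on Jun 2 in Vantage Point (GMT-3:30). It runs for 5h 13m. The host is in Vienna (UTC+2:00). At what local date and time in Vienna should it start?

Target end time in UTC: 7:00 AM + 3:30 = 10:30 AM on Jun 2.
Subtract 5 hours 13 minutes → start 5:17 AM UTC on Jun 2.
Vienna is UTC+2:00: 5:17 AM + 2:00 = 7:17 AM on Jun 2.

7:17 AM on Jun 2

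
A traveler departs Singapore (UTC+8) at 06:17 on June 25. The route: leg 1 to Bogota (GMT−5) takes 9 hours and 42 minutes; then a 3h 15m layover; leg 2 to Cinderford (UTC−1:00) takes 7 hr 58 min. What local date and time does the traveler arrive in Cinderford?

Convert departure to UTC: 06:17 − 8:00 = 22:17 UTC on Jun 24.
Add 9 hours 42 minutes leg 1 → 07:59 UTC (Jun 25).
Add 3 hours and 15 minutes layover in Bogota → 11:14 UTC.
Add 7 hours 58 minutes leg 2 → 19:12 UTC.
Cinderford is UTC−1:00, so local arrival = 19:12 − 1:00 = 18:12 on Jun 25.

18:12 on Jun 25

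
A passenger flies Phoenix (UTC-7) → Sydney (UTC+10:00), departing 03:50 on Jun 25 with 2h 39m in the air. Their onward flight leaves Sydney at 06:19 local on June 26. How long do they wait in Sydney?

Convert departure to UTC: 03:50 + 7:00 = 10:50 UTC on Jun 25.
Add 2 hours and 39 minutes flight time → 13:29 UTC.
Sydney is UTC+10:00, so local arrival = 13:29 + 10:00 = 23:29 on Jun 25.
Layover = 06:19 − 23:29 (+1 day) = 6 hours 50 minutes.

6 hours 50 minutes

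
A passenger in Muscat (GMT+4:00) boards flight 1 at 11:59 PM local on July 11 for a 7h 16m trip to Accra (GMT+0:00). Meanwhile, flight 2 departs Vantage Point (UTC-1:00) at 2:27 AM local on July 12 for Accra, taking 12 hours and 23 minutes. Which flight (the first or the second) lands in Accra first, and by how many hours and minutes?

Flight 1 in UTC: 11:59 PM − 4:00 = 7:59 PM on Jul 11.
+7 hours 16 minutes → arrive 3:15 AM UTC on Jul 12.
Flight 2 in UTC: 2:27 AM + 1:00 = 3:27 AM on Jul 12.
+12 hours 23 minutes → arrive 3:50 PM UTC on Jul 12.
Flight 1 lands earlier by 12 hours 35 minutes.

the first, by 12 hours 35 minutes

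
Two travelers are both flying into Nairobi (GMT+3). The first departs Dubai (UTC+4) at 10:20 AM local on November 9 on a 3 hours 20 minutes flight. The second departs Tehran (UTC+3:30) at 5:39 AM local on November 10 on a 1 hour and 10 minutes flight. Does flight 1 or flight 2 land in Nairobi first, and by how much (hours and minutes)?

Flight 1 in UTC: 10:20 AM − 4:00 = 6:20 AM on Nov 9.
+3 hours 20 minutes → arrive 9:40 AM UTC on Nov 9.
Flight 2 in UTC: 5:39 AM − 3:30 = 2:09 AM on Nov 10.
+1 hour and 10 minutes → arrive 3:19 AM UTC on Nov 10.
Flight 1 lands earlier by 17 hours 39 minutes.

the first, by 17 hours 39 minutes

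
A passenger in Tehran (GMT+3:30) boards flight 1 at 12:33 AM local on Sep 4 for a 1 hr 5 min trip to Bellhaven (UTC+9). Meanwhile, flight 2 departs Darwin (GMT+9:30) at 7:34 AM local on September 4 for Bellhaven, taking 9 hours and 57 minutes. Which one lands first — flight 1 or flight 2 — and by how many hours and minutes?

the first, by 9 hours 53 minutes

Flight 1 in UTC: 12:33 AM − 3:30 = 9:03 PM on Sep 3.
+1 hour 5 minutes → arrive 10:08 PM UTC on Sep 3.
Flight 2 in UTC: 7:34 AM − 9:30 = 10:04 PM on Sep 3.
+9 hours and 57 minutes → arrive 8:01 AM UTC on Sep 4.
Flight 1 lands earlier by 9 hours 53 minutes.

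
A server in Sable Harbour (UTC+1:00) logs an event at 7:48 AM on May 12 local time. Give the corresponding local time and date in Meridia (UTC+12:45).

In UTC: 7:48 AM − 1:00 = 6:48 AM on May 12.
Meridia is UTC+12:45: 6:48 AM + 12:45 = 7:33 PM on May 12.

7:33 PM on May 12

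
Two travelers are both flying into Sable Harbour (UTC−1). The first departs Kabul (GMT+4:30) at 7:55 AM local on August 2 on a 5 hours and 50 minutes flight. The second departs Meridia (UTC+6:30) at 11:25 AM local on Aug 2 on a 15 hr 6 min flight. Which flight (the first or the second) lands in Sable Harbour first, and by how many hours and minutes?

the first, by 10 hours 46 minutes

Flight 1 in UTC: 7:55 AM − 4:30 = 3:25 AM on Aug 2.
+5 hours and 50 minutes → arrive 9:15 AM UTC on Aug 2.
Flight 2 in UTC: 11:25 AM − 6:30 = 4:55 AM on Aug 2.
+15 hours 6 minutes → arrive 8:01 PM UTC on Aug 2.
Flight 1 lands earlier by 10 hours 46 minutes.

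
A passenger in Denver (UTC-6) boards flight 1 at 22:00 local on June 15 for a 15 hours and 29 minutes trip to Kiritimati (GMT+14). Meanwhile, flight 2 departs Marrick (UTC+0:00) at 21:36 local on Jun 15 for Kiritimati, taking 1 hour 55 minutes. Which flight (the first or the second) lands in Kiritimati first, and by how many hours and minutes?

the second, by 19 hours 58 minutes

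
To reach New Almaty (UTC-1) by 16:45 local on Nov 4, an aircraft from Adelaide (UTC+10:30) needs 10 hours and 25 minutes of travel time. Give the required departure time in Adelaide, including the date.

Target arrival in UTC: 16:45 + 1:00 = 17:45 on Nov 4.
Subtract 10 hours 25 minutes → departure 07:20 UTC on Nov 4.
Adelaide is UTC+10:30: 07:20 + 10:30 = 17:50 on Nov 4.

17:50 on November 4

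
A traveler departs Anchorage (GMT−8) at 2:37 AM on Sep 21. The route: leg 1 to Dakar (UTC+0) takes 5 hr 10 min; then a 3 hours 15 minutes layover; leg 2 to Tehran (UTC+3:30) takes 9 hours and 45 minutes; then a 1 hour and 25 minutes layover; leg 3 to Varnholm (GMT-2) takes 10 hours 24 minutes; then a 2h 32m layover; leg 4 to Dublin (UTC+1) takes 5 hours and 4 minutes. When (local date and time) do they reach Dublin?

1:12 AM on Sep 23

Convert departure to UTC: 2:37 AM + 8:00 = 10:37 AM UTC on Sep 21.
Add 5 hours and 10 minutes leg 1 → 3:47 PM UTC.
Add 3 hours 15 minutes layover in Dakar → 7:02 PM UTC.
Add 9 hours and 45 minutes leg 2 → 4:47 AM UTC (Sep 22).
Add 1 hour and 25 minutes layover in Tehran → 6:12 AM UTC.
Add 10 hours 24 minutes leg 3 → 4:36 PM UTC.
Add 2 hours and 32 minutes layover in Varnholm → 7:08 PM UTC.
Add 5 hours 4 minutes leg 4 → 12:12 AM UTC (Sep 23).
Dublin is UTC+1:00, so local arrival = 12:12 AM + 1:00 = 1:12 AM on Sep 23.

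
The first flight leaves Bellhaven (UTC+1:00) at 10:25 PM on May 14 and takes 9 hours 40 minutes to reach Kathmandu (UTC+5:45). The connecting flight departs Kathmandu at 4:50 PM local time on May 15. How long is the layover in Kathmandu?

Convert departure to UTC: 10:25 PM − 1:00 = 9:25 PM UTC on May 14.
Add 9 hours and 40 minutes flight time → 7:05 AM UTC (May 15).
Kathmandu is UTC+5:45, so local arrival = 7:05 AM + 5:45 = 12:50 PM on May 15.
Layover = 4:50 PM − 12:50 PM = 4 hours.

4 hours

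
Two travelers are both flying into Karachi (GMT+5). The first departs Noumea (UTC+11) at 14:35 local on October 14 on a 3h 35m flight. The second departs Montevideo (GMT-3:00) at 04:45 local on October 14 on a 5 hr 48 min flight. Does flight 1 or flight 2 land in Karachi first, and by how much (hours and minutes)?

Flight 1 in UTC: 14:35 − 11:00 = 03:35 on Oct 14.
+3 hours 35 minutes → arrive 07:10 UTC on Oct 14.
Flight 2 in UTC: 04:45 + 3:00 = 07:45 on Oct 14.
+5 hours 48 minutes → arrive 13:33 UTC on Oct 14.
Flight 1 lands earlier by 6 hours 23 minutes.

the first, by 6 hours 23 minutes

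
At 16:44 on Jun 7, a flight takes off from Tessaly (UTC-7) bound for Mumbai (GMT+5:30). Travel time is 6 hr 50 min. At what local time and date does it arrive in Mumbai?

12:04 on June 8

Convert departure to UTC: 16:44 + 7:00 = 23:44 UTC on Jun 7.
Add 6 hours 50 minutes travel time → 06:34 UTC (Jun 8).
Mumbai is UTC+5:30, so local arrival = 06:34 + 5:30 = 12:04 on Jun 8.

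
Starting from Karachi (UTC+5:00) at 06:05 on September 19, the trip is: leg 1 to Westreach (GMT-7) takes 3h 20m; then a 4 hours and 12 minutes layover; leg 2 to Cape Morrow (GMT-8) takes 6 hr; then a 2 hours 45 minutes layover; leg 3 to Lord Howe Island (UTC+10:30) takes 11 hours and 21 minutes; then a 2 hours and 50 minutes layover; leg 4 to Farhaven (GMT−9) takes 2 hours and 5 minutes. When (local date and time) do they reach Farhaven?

00:38 on September 20

Convert departure to UTC: 06:05 − 5:00 = 01:05 UTC on Sep 19.
Add 3 hours 20 minutes leg 1 → 04:25 UTC.
Add 4 hours and 12 minutes layover in Westreach → 08:37 UTC.
Add 6 hours leg 2 → 14:37 UTC.
Add 2 hours 45 minutes layover in Cape Morrow → 17:22 UTC.
Add 11 hours 21 minutes leg 3 → 04:43 UTC (Sep 20).
Add 2 hours 50 minutes layover in Lord Howe Island → 07:33 UTC.
Add 2 hours 5 minutes leg 4 → 09:38 UTC.
Farhaven is UTC−9:00, so local arrival = 09:38 − 9:00 = 00:38 on Sep 20.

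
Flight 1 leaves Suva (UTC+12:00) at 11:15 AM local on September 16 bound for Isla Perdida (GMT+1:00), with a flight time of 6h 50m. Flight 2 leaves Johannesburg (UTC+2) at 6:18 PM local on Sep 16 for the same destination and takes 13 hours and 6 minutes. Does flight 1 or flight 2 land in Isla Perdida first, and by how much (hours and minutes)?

the first, by 23 hours 19 minutes

Flight 1 in UTC: 11:15 AM − 12:00 = 11:15 PM on Sep 15.
+6 hours and 50 minutes → arrive 6:05 AM UTC on Sep 16.
Flight 2 in UTC: 6:18 PM − 2:00 = 4:18 PM on Sep 16.
+13 hours 6 minutes → arrive 5:24 AM UTC on Sep 17.
Flight 1 lands earlier by 23 hours 19 minutes.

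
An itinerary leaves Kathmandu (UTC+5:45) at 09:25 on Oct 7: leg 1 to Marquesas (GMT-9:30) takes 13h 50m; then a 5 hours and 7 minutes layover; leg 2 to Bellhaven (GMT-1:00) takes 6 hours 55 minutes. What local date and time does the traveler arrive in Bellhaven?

04:32 on Oct 8

Convert departure to UTC: 09:25 − 5:45 = 03:40 UTC on Oct 7.
Add 13 hours 50 minutes leg 1 → 17:30 UTC.
Add 5 hours and 7 minutes layover in Marquesas → 22:37 UTC.
Add 6 hours and 55 minutes leg 2 → 05:32 UTC (Oct 8).
Bellhaven is UTC−1:00, so local arrival = 05:32 − 1:00 = 04:32 on Oct 8.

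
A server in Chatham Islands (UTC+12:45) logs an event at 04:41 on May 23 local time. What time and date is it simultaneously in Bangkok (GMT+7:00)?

22:56 on May 22

In UTC: 04:41 − 12:45 = 15:56 on May 22.
Bangkok is UTC+7:00: 15:56 + 7:00 = 22:56 on May 22.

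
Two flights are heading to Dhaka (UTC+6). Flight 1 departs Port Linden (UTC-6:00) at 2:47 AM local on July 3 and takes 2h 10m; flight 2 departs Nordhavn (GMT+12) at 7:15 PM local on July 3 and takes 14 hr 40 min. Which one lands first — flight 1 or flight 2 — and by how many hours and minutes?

the first, by 10 hours 58 minutes

Flight 1 in UTC: 2:47 AM + 6:00 = 8:47 AM on Jul 3.
+2 hours 10 minutes → arrive 10:57 AM UTC on Jul 3.
Flight 2 in UTC: 7:15 PM − 12:00 = 7:15 AM on Jul 3.
+14 hours 40 minutes → arrive 9:55 PM UTC on Jul 3.
Flight 1 lands earlier by 10 hours 58 minutes.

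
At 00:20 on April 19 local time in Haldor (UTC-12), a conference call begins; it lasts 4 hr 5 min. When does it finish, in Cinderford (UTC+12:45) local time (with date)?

Convert start to UTC: 00:20 + 12:00 = 12:20 UTC on Apr 19.
Add 4 hours 5 minutes duration → 16:25 UTC.
Cinderford is UTC+12:45, so local end time = 16:25 + 12:45 = 05:10 on Apr 20.

05:10 on April 20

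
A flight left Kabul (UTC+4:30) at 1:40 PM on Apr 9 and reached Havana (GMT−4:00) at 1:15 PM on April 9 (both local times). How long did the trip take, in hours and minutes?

8 hours 5 minutes

Departure in UTC: 1:40 PM − 4:30 = 9:10 AM on Apr 9.
Arrival in UTC: 1:15 PM + 4:00 = 5:15 PM on Apr 9.
Elapsed = 5:15 PM − 9:10 AM = 8 hours 5 minutes.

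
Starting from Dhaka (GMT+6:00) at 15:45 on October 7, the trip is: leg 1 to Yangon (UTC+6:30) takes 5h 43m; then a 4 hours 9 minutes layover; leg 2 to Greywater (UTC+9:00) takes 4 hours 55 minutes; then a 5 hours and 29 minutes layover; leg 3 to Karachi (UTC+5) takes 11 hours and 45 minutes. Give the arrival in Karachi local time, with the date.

Convert departure to UTC: 15:45 − 6:00 = 09:45 UTC on Oct 7.
Add 5 hours 43 minutes leg 1 → 15:28 UTC.
Add 4 hours and 9 minutes layover in Yangon → 19:37 UTC.
Add 4 hours 55 minutes leg 2 → 00:32 UTC (Oct 8).
Add 5 hours 29 minutes layover in Greywater → 06:01 UTC.
Add 11 hours 45 minutes leg 3 → 17:46 UTC.
Karachi is UTC+5:00, so local arrival = 17:46 + 5:00 = 22:46 on Oct 8.

22:46 on October 8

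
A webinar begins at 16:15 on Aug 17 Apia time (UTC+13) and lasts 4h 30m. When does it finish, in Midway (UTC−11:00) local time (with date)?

20:45 on August 16

Convert start to UTC: 16:15 − 13:00 = 03:15 UTC on Aug 17.
Add 4 hours and 30 minutes duration → 07:45 UTC.
Midway is UTC−11:00, so local end time = 07:45 − 11:00 = 20:45 on Aug 16.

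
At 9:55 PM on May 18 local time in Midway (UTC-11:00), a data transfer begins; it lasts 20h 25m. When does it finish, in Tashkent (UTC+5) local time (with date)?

Tashkent is 16:00 ahead of Midway.
After 20 hours and 25 minutes it is 6:20 PM (May 19) in Midway.
Shift by the zone difference: 6:20 PM + 16:00 = 10:20 AM on May 20 in Tashkent.

10:20 AM on May 20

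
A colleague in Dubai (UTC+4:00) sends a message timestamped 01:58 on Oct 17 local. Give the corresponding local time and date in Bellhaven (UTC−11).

In UTC: 01:58 − 4:00 = 21:58 on Oct 16.
Bellhaven is UTC−11:00: 21:58 − 11:00 = 10:58 on Oct 16.

10:58 on October 16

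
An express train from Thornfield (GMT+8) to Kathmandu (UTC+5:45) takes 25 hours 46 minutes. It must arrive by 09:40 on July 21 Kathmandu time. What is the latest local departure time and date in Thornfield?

Target arrival in UTC: 09:40 − 5:45 = 03:55 on Jul 21.
Subtract 25 hours 46 minutes → departure 02:09 UTC on Jul 20.
Thornfield is UTC+8:00: 02:09 + 8:00 = 10:09 on Jul 20.

10:09 on Jul 20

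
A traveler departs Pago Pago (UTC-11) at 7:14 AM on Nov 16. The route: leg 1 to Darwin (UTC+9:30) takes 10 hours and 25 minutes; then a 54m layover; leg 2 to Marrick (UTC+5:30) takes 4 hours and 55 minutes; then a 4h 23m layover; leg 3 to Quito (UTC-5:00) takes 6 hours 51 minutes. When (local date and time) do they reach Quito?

4:42 PM on Nov 17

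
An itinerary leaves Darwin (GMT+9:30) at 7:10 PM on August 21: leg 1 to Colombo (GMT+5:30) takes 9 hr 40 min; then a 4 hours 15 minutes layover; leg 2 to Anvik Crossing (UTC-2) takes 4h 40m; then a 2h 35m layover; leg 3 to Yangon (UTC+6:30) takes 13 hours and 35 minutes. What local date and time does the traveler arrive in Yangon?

2:55 AM on August 23

Convert departure to UTC: 7:10 PM − 9:30 = 9:40 AM UTC on Aug 21.
Add 9 hours and 40 minutes leg 1 → 7:20 PM UTC.
Add 4 hours 15 minutes layover in Colombo → 11:35 PM UTC.
Add 4 hours 40 minutes leg 2 → 4:15 AM UTC (Aug 22).
Add 2 hours and 35 minutes layover in Anvik Crossing → 6:50 AM UTC.
Add 13 hours and 35 minutes leg 3 → 8:25 PM UTC.
Yangon is UTC+6:30, so local arrival = 8:25 PM + 6:30 = 2:55 AM on Aug 23.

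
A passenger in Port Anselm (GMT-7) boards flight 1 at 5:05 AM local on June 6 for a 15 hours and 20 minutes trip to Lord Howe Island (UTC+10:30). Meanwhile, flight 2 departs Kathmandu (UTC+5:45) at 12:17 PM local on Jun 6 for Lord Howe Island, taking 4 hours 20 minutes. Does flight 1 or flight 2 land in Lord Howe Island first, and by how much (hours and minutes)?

the second, by 16 hours 33 minutes

Flight 1 in UTC: 5:05 AM + 7:00 = 12:05 PM on Jun 6.
+15 hours and 20 minutes → arrive 3:25 AM UTC on Jun 7.
Flight 2 in UTC: 12:17 PM − 5:45 = 6:32 AM on Jun 6.
+4 hours 20 minutes → arrive 10:52 AM UTC on Jun 6.
Flight 2 lands earlier by 16 hours 33 minutes.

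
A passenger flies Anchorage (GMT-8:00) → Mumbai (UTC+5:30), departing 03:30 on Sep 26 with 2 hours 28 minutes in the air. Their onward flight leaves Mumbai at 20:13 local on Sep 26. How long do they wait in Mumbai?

Convert departure to UTC: 03:30 + 8:00 = 11:30 UTC on Sep 26.
Add 2 hours 28 minutes flight time → 13:58 UTC.
Mumbai is UTC+5:30, so local arrival = 13:58 + 5:30 = 19:28 on Sep 26.
Layover = 20:13 − 19:28 = 45 minutes.

45 minutes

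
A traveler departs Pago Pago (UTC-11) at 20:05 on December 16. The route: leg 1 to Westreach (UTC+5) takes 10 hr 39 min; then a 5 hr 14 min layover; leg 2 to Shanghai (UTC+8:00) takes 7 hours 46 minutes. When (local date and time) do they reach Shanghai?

Convert departure to UTC: 20:05 + 11:00 = 07:05 UTC on Dec 17.
Add 10 hours and 39 minutes leg 1 → 17:44 UTC.
Add 5 hours and 14 minutes layover in Westreach → 22:58 UTC.
Add 7 hours and 46 minutes leg 2 → 06:44 UTC (Dec 18).
Shanghai is UTC+8:00, so local arrival = 06:44 + 8:00 = 14:44 on Dec 18.

14:44 on December 18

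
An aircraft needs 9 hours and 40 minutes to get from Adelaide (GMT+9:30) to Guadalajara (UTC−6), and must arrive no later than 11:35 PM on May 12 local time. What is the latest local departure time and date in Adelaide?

5:25 AM on May 13

Target arrival in UTC: 11:35 PM + 6:00 = 5:35 AM on May 13.
Subtract 9 hours 40 minutes → departure 7:55 PM UTC on May 12.
Adelaide is UTC+9:30: 7:55 PM + 9:30 = 5:25 AM on May 13.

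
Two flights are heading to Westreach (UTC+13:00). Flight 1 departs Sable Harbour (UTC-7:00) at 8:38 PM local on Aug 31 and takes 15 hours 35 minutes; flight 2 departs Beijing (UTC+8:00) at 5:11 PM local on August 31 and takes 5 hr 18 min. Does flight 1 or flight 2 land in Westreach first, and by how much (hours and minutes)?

Flight 1 in UTC: 8:38 PM + 7:00 = 3:38 AM on Sep 1.
+15 hours and 35 minutes → arrive 7:13 PM UTC on Sep 1.
Flight 2 in UTC: 5:11 PM − 8:00 = 9:11 AM on Aug 31.
+5 hours and 18 minutes → arrive 2:29 PM UTC on Aug 31.
Flight 2 lands earlier by 28 hours 44 minutes.

the second, by 28 hours 44 minutes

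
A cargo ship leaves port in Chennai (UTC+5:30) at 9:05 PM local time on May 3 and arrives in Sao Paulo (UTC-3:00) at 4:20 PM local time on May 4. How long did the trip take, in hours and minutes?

Departure in UTC: 9:05 PM − 5:30 = 3:35 PM on May 3.
Arrival in UTC: 4:20 PM + 3:00 = 7:20 PM on May 4.
Elapsed = 7:20 PM − 3:35 PM (+1 day) = 27 hours 45 minutes.

27 hours 45 minutes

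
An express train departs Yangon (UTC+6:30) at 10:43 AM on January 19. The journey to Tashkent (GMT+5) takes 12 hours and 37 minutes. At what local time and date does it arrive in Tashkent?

Convert departure to UTC: 10:43 AM − 6:30 = 4:13 AM UTC on Jan 19.
Add 12 hours 37 minutes travel time → 4:50 PM UTC.
Tashkent is UTC+5:00, so local arrival = 4:50 PM + 5:00 = 9:50 PM on Jan 19.

9:50 PM on January 19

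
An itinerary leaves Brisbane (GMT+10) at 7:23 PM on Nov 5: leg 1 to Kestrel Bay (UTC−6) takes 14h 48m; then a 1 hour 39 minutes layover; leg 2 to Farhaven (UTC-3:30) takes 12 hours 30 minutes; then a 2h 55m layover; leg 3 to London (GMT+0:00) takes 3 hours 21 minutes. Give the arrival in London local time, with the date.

8:36 PM on November 6

Convert departure to UTC: 7:23 PM − 10:00 = 9:23 AM UTC on Nov 5.
Add 14 hours and 48 minutes leg 1 → 12:11 AM UTC (Nov 6).
Add 1 hour 39 minutes layover in Kestrel Bay → 1:50 AM UTC.
Add 12 hours and 30 minutes leg 2 → 2:20 PM UTC.
Add 2 hours and 55 minutes layover in Farhaven → 5:15 PM UTC.
Add 3 hours and 21 minutes leg 3 → 8:36 PM UTC.
London is UTC+0, so local arrival is the same: 8:36 PM on Nov 6.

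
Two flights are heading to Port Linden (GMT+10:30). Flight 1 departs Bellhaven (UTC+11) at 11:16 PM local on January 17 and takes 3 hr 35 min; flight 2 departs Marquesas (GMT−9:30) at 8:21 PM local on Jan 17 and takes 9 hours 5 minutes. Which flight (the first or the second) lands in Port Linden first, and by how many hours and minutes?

the first, by 23 hours 5 minutes

Flight 1 in UTC: 11:16 PM − 11:00 = 12:16 PM on Jan 17.
+3 hours 35 minutes → arrive 3:51 PM UTC on Jan 17.
Flight 2 in UTC: 8:21 PM + 9:30 = 5:51 AM on Jan 18.
+9 hours and 5 minutes → arrive 2:56 PM UTC on Jan 18.
Flight 1 lands earlier by 23 hours 5 minutes.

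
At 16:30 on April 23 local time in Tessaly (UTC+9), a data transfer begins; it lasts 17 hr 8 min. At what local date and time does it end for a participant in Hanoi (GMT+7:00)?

07:38 on Apr 24

Convert start to UTC: 16:30 − 9:00 = 07:30 UTC on Apr 23.
Add 17 hours and 8 minutes duration → 00:38 UTC (Apr 24).
Hanoi is UTC+7:00, so local end time = 00:38 + 7:00 = 07:38 on Apr 24.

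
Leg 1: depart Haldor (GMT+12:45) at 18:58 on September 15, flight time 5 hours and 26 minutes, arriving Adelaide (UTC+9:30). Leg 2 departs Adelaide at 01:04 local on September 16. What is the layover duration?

Convert departure to UTC: 18:58 − 12:45 = 06:13 UTC on Sep 15.
Add 5 hours and 26 minutes flight time → 11:39 UTC.
Adelaide is UTC+9:30, so local arrival = 11:39 + 9:30 = 21:09 on Sep 15.
Layover = 01:04 − 21:09 (+1 day) = 3 hours 55 minutes.

3 hours 55 minutes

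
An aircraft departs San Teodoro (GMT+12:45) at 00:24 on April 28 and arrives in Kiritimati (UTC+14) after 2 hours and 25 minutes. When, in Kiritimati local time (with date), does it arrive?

04:04 on Apr 28

Kiritimati is 1:15 ahead of San Teodoro.
After 2 hours 25 minutes it is 02:49 in San Teodoro.
Shift by the zone difference: 02:49 + 1:15 = 04:04 on Apr 28 in Kiritimati.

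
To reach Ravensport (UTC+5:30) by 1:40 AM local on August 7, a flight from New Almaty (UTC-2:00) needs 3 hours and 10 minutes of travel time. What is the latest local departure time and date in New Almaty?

Target arrival in UTC: 1:40 AM − 5:30 = 8:10 PM on Aug 6.
Subtract 3 hours 10 minutes → departure 5:00 PM UTC on Aug 6.
New Almaty is UTC−2:00: 5:00 PM − 2:00 = 3:00 PM on Aug 6.

3:00 PM on Aug 6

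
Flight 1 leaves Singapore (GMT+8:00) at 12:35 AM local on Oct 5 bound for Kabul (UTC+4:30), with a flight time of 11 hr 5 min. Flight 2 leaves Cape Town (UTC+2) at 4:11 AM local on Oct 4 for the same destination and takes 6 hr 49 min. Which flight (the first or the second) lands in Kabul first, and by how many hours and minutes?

Flight 1 in UTC: 12:35 AM − 8:00 = 4:35 PM on Oct 4.
+11 hours and 5 minutes → arrive 3:40 AM UTC on Oct 5.
Flight 2 in UTC: 4:11 AM − 2:00 = 2:11 AM on Oct 4.
+6 hours and 49 minutes → arrive 9:00 AM UTC on Oct 4.
Flight 2 lands earlier by 18 hours 40 minutes.

the second, by 18 hours 40 minutes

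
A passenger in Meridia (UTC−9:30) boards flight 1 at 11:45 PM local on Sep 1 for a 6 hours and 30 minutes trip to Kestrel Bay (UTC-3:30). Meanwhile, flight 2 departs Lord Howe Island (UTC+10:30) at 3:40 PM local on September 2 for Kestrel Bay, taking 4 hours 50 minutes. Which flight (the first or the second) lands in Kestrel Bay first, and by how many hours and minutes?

Flight 1 in UTC: 11:45 PM + 9:30 = 9:15 AM on Sep 2.
+6 hours and 30 minutes → arrive 3:45 PM UTC on Sep 2.
Flight 2 in UTC: 3:40 PM − 10:30 = 5:10 AM on Sep 2.
+4 hours and 50 minutes → arrive 10:00 AM UTC on Sep 2.
Flight 2 lands earlier by 5 hours 45 minutes.

the second, by 5 hours 45 minutes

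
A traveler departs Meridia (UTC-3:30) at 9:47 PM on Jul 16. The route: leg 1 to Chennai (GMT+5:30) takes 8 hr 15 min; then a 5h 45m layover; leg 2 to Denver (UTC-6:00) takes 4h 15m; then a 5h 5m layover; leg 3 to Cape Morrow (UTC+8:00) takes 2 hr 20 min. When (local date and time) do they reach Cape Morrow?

10:57 AM on July 18

Convert departure to UTC: 9:47 PM + 3:30 = 1:17 AM UTC on Jul 17.
Add 8 hours and 15 minutes leg 1 → 9:32 AM UTC.
Add 5 hours and 45 minutes layover in Chennai → 3:17 PM UTC.
Add 4 hours and 15 minutes leg 2 → 7:32 PM UTC.
Add 5 hours 5 minutes layover in Denver → 12:37 AM UTC (Jul 18).
Add 2 hours 20 minutes leg 3 → 2:57 AM UTC.
Cape Morrow is UTC+8:00, so local arrival = 2:57 AM + 8:00 = 10:57 AM on Jul 18.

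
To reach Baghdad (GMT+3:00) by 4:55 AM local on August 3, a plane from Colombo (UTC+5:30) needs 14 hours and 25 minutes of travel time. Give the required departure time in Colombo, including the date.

5:00 PM on August 2

Target arrival in UTC: 4:55 AM − 3:00 = 1:55 AM on Aug 3.
Subtract 14 hours and 25 minutes → departure 11:30 AM UTC on Aug 2.
Colombo is UTC+5:30: 11:30 AM + 5:30 = 5:00 PM on Aug 2.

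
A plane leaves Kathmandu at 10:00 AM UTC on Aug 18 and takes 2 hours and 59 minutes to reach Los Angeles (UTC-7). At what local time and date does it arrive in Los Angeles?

Departure is given in UTC: 10:00 AM on Aug 18.
Add 2 hours 59 minutes → 12:59 PM UTC.
Los Angeles is UTC−7:00: 12:59 PM − 7:00 = 5:59 AM on Aug 18.

5:59 AM on August 18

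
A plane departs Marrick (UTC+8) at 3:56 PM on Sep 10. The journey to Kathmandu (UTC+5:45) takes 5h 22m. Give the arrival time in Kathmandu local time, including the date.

Convert departure to UTC: 3:56 PM − 8:00 = 7:56 AM UTC on Sep 10.
Add 5 hours 22 minutes travel time → 1:18 PM UTC.
Kathmandu is UTC+5:45, so local arrival = 1:18 PM + 5:45 = 7:03 PM on Sep 10.

7:03 PM on September 10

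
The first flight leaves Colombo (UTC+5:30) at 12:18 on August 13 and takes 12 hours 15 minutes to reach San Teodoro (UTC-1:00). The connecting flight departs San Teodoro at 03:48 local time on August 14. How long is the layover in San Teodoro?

Convert departure to UTC: 12:18 − 5:30 = 06:48 UTC on Aug 13.
Add 12 hours and 15 minutes flight time → 19:03 UTC.
San Teodoro is UTC−1:00, so local arrival = 19:03 − 1:00 = 18:03 on Aug 13.
Layover = 03:48 − 18:03 (+1 day) = 9 hours 45 minutes.

9 hours 45 minutes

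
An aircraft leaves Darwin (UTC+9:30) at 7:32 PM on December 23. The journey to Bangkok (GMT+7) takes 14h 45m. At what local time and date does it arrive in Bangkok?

Convert departure to UTC: 7:32 PM − 9:30 = 10:02 AM UTC on Dec 23.
Add 14 hours and 45 minutes travel time → 12:47 AM UTC (Dec 24).
Bangkok is UTC+7:00, so local arrival = 12:47 AM + 7:00 = 7:47 AM on Dec 24.

7:47 AM on Dec 24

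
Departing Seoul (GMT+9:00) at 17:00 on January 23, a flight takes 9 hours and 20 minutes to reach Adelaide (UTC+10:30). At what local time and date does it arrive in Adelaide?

03:50 on January 24

Convert departure to UTC: 17:00 − 9:00 = 08:00 UTC on Jan 23.
Add 9 hours and 20 minutes travel time → 17:20 UTC.
Adelaide is UTC+10:30, so local arrival = 17:20 + 10:30 = 03:50 on Jan 24.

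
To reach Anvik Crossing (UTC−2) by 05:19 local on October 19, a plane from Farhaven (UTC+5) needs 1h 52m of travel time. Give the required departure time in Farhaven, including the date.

Target arrival in UTC: 05:19 + 2:00 = 07:19 on Oct 19.
Subtract 1 hour 52 minutes → departure 05:27 UTC on Oct 19.
Farhaven is UTC+5:00: 05:27 + 5:00 = 10:27 on Oct 19.

10:27 on October 19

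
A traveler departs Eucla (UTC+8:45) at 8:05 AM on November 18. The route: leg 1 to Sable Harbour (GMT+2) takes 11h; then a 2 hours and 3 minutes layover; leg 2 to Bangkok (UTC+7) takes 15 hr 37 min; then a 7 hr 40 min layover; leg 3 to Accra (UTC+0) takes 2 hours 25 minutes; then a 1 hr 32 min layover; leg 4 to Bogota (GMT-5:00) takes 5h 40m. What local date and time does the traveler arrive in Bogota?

4:17 PM on November 19

Convert departure to UTC: 8:05 AM − 8:45 = 11:20 PM UTC on Nov 17.
Add 11 hours leg 1 → 10:20 AM UTC (Nov 18).
Add 2 hours 3 minutes layover in Sable Harbour → 12:23 PM UTC.
Add 15 hours and 37 minutes leg 2 → 4:00 AM UTC (Nov 19).
Add 7 hours and 40 minutes layover in Bangkok → 11:40 AM UTC.
Add 2 hours 25 minutes leg 3 → 2:05 PM UTC.
Add 1 hour and 32 minutes layover in Accra → 3:37 PM UTC.
Add 5 hours 40 minutes leg 4 → 9:17 PM UTC.
Bogota is UTC−5:00, so local arrival = 9:17 PM − 5:00 = 4:17 PM on Nov 19.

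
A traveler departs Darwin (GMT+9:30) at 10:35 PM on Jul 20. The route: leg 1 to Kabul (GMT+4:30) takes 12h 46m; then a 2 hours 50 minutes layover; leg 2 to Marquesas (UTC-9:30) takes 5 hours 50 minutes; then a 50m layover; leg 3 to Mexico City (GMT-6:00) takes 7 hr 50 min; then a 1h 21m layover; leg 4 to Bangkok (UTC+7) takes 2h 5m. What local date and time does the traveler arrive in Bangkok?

Convert departure to UTC: 10:35 PM − 9:30 = 1:05 PM UTC on Jul 20.
Add 12 hours and 46 minutes leg 1 → 1:51 AM UTC (Jul 21).
Add 2 hours 50 minutes layover in Kabul → 4:41 AM UTC.
Add 5 hours and 50 minutes leg 2 → 10:31 AM UTC.
Add 50 minutes layover in Marquesas → 11:21 AM UTC.
Add 7 hours and 50 minutes leg 3 → 7:11 PM UTC.
Add 1 hour and 21 minutes layover in Mexico City → 8:32 PM UTC.
Add 2 hours 5 minutes leg 4 → 10:37 PM UTC.
Bangkok is UTC+7:00, so local arrival = 10:37 PM + 7:00 = 5:37 AM on Jul 22.

5:37 AM on July 22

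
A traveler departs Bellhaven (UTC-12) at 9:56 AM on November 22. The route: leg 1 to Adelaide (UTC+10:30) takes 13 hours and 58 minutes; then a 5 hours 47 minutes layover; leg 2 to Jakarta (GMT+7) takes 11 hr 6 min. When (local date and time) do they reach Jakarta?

Convert departure to UTC: 9:56 AM + 12:00 = 9:56 PM UTC on Nov 22.
Add 13 hours 58 minutes leg 1 → 11:54 AM UTC (Nov 23).
Add 5 hours and 47 minutes layover in Adelaide → 5:41 PM UTC.
Add 11 hours and 6 minutes leg 2 → 4:47 AM UTC (Nov 24).
Jakarta is UTC+7:00, so local arrival = 4:47 AM + 7:00 = 11:47 AM on Nov 24.

11:47 AM on Nov 24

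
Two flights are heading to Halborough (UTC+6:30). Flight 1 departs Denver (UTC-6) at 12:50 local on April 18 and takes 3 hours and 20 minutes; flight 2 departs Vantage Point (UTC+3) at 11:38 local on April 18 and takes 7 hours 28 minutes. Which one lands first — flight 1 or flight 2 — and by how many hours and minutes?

the second, by 6 hours 4 minutes

Flight 1 in UTC: 12:50 + 6:00 = 18:50 on Apr 18.
+3 hours and 20 minutes → arrive 22:10 UTC on Apr 18.
Flight 2 in UTC: 11:38 − 3:00 = 08:38 on Apr 18.
+7 hours 28 minutes → arrive 16:06 UTC on Apr 18.
Flight 2 lands earlier by 6 hours 4 minutes.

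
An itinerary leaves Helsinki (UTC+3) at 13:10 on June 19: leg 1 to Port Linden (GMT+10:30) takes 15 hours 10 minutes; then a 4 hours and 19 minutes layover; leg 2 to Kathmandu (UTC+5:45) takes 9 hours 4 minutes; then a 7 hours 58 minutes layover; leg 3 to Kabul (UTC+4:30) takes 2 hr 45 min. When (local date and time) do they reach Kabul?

05:56 on June 21

Convert departure to UTC: 13:10 − 3:00 = 10:10 UTC on Jun 19.
Add 15 hours 10 minutes leg 1 → 01:20 UTC (Jun 20).
Add 4 hours 19 minutes layover in Port Linden → 05:39 UTC.
Add 9 hours and 4 minutes leg 2 → 14:43 UTC.
Add 7 hours and 58 minutes layover in Kathmandu → 22:41 UTC.
Add 2 hours 45 minutes leg 3 → 01:26 UTC (Jun 21).
Kabul is UTC+4:30, so local arrival = 01:26 + 4:30 = 05:56 on Jun 21.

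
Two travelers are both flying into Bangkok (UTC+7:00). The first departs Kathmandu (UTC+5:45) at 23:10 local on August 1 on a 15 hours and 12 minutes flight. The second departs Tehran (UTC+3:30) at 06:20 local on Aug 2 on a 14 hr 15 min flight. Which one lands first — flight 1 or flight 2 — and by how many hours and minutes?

the first, by 8 hours 28 minutes

Flight 1 in UTC: 23:10 − 5:45 = 17:25 on Aug 1.
+15 hours 12 minutes → arrive 08:37 UTC on Aug 2.
Flight 2 in UTC: 06:20 − 3:30 = 02:50 on Aug 2.
+14 hours and 15 minutes → arrive 17:05 UTC on Aug 2.
Flight 1 lands earlier by 8 hours 28 minutes.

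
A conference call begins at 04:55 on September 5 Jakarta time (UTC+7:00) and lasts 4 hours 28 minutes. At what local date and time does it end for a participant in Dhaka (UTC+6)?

08:23 on Sep 5

Dhaka is 1:00 behind Jakarta.
After 4 hours and 28 minutes it is 09:23 in Jakarta.
Shift by the zone difference: 09:23 − 1:00 = 08:23 on Sep 5 in Dhaka.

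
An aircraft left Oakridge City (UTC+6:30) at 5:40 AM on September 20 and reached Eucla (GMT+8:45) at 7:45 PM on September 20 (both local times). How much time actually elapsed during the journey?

11 hours 50 minutes

Departure in UTC: 5:40 AM − 6:30 = 11:10 PM on Sep 19.
Arrival in UTC: 7:45 PM − 8:45 = 11:00 AM on Sep 20.
Elapsed = 11:00 AM − 11:10 PM (+1 day) = 11 hours 50 minutes.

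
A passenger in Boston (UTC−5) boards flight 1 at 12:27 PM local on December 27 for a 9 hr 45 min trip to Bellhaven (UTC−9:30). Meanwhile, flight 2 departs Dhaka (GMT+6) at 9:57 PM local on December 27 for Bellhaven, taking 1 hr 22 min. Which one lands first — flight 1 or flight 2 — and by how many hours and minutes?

the second, by 9 hours 53 minutes

Flight 1 in UTC: 12:27 PM + 5:00 = 5:27 PM on Dec 27.
+9 hours and 45 minutes → arrive 3:12 AM UTC on Dec 28.
Flight 2 in UTC: 9:57 PM − 6:00 = 3:57 PM on Dec 27.
+1 hour and 22 minutes → arrive 5:19 PM UTC on Dec 27.
Flight 2 lands earlier by 9 hours 53 minutes.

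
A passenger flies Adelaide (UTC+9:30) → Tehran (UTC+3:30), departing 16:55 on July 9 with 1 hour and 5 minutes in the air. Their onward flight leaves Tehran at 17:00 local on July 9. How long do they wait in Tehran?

Convert departure to UTC: 16:55 − 9:30 = 07:25 UTC on Jul 9.
Add 1 hour and 5 minutes flight time → 08:30 UTC.
Tehran is UTC+3:30, so local arrival = 08:30 + 3:30 = 12:00 on Jul 9.
Layover = 17:00 − 12:00 = 5 hours.

5 hours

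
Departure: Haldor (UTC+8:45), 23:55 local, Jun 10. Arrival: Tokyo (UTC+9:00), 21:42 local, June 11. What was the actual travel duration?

21 hours 32 minutes

Departure in UTC: 23:55 − 8:45 = 15:10 on Jun 10.
Arrival in UTC: 21:42 − 9:00 = 12:42 on Jun 11.
Elapsed = 12:42 − 15:10 (+1 day) = 21 hours 32 minutes.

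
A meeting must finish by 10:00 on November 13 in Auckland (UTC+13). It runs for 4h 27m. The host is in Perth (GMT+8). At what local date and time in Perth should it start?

00:33 on November 13

Target end time in UTC: 10:00 − 13:00 = 21:00 on Nov 12.
Subtract 4 hours and 27 minutes → start 16:33 UTC on Nov 12.
Perth is UTC+8:00: 16:33 + 8:00 = 00:33 on Nov 13.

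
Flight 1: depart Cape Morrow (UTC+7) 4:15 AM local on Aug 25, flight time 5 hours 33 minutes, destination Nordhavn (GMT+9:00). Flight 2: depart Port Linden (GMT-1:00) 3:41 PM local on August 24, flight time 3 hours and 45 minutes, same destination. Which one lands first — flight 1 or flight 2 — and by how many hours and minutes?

the second, by 6 hours 22 minutes

Flight 1 in UTC: 4:15 AM − 7:00 = 9:15 PM on Aug 24.
+5 hours and 33 minutes → arrive 2:48 AM UTC on Aug 25.
Flight 2 in UTC: 3:41 PM + 1:00 = 4:41 PM on Aug 24.
+3 hours 45 minutes → arrive 8:26 PM UTC on Aug 24.
Flight 2 lands earlier by 6 hours 22 minutes.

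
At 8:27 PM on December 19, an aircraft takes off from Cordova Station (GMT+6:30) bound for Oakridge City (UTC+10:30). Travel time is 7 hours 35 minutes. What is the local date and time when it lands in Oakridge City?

8:02 AM on December 20

Convert departure to UTC: 8:27 PM − 6:30 = 1:57 PM UTC on Dec 19.
Add 7 hours 35 minutes travel time → 9:32 PM UTC.
Oakridge City is UTC+10:30, so local arrival = 9:32 PM + 10:30 = 8:02 AM on Dec 20.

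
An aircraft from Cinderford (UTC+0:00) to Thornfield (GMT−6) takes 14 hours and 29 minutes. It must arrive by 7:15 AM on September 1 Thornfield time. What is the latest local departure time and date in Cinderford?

Target arrival in UTC: 7:15 AM + 6:00 = 1:15 PM on Sep 1.
Subtract 14 hours 29 minutes → departure 10:46 PM UTC on Aug 31.
Cinderford is UTC+0, so departure is 10:46 PM on Aug 31.

10:46 PM on Aug 31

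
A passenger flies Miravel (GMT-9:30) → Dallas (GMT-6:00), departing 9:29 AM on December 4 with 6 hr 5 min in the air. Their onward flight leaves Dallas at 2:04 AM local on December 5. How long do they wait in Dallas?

Convert departure to UTC: 9:29 AM + 9:30 = 6:59 PM UTC on Dec 4.
Add 6 hours and 5 minutes flight time → 1:04 AM UTC (Dec 5).
Dallas is UTC−6:00, so local arrival = 1:04 AM − 6:00 = 7:04 PM on Dec 4.
Layover = 2:04 AM − 7:04 PM (+1 day) = 7 hours.

7 hours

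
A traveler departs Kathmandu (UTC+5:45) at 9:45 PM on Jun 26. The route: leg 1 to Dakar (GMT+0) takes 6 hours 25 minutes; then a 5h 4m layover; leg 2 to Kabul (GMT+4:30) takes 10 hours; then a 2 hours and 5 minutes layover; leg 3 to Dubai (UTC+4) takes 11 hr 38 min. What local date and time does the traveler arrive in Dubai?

7:12 AM on June 28

Convert departure to UTC: 9:45 PM − 5:45 = 4:00 PM UTC on Jun 26.
Add 6 hours 25 minutes leg 1 → 10:25 PM UTC.
Add 5 hours and 4 minutes layover in Dakar → 3:29 AM UTC (Jun 27).
Add 10 hours leg 2 → 1:29 PM UTC.
Add 2 hours and 5 minutes layover in Kabul → 3:34 PM UTC.
Add 11 hours and 38 minutes leg 3 → 3:12 AM UTC (Jun 28).
Dubai is UTC+4:00, so local arrival = 3:12 AM + 4:00 = 7:12 AM on Jun 28.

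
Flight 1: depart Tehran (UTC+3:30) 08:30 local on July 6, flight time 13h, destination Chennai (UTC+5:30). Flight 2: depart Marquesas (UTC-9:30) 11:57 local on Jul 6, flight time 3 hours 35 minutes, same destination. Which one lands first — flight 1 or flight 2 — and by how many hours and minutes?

the first, by 7 hours 2 minutes

Flight 1 in UTC: 08:30 − 3:30 = 05:00 on Jul 6.
+13 hours → arrive 18:00 UTC on Jul 6.
Flight 2 in UTC: 11:57 + 9:30 = 21:27 on Jul 6.
+3 hours 35 minutes → arrive 01:02 UTC on Jul 7.
Flight 1 lands earlier by 7 hours 2 minutes.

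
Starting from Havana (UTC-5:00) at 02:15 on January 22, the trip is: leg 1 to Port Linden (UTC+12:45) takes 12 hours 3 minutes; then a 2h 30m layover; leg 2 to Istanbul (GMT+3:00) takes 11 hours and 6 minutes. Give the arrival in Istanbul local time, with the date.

11:54 on January 23

Convert departure to UTC: 02:15 + 5:00 = 07:15 UTC on Jan 22.
Add 12 hours 3 minutes leg 1 → 19:18 UTC.
Add 2 hours and 30 minutes layover in Port Linden → 21:48 UTC.
Add 11 hours and 6 minutes leg 2 → 08:54 UTC (Jan 23).
Istanbul is UTC+3:00, so local arrival = 08:54 + 3:00 = 11:54 on Jan 23.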